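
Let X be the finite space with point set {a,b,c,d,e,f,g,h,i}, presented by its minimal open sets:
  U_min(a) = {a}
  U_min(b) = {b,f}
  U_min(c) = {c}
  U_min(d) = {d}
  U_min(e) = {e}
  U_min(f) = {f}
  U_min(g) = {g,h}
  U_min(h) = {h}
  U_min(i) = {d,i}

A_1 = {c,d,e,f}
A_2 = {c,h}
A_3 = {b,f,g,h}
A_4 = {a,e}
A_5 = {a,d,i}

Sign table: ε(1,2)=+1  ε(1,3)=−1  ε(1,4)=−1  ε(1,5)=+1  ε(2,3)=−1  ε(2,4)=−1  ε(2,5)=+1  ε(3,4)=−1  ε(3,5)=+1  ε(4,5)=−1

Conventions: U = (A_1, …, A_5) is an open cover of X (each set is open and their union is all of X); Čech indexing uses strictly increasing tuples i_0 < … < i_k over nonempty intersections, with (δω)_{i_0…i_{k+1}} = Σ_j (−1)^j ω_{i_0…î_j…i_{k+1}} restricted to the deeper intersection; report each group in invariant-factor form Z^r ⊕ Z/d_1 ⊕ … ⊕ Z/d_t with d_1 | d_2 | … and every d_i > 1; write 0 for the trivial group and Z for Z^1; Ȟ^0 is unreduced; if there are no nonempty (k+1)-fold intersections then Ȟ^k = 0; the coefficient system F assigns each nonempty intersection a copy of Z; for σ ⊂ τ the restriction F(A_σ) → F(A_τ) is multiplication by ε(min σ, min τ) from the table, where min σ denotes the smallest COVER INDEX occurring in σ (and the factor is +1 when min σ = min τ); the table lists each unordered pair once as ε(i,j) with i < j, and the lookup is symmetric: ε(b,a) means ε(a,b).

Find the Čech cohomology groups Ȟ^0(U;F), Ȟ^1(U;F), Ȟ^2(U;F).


intersection data:
  A12={c} A13={f} A14={e} A15={d} A23={h} A45={a}
C dims 5,6; δ0: rk 4, SNF 1^4
Ȟ^0 = (5 − 4) − 0 = 1, so Ȟ^0 ≅ Z
Ȟ^1 = (6 − 0) − 4 = 2, so Ȟ^1 ≅ Z^2
Ȟ^2 = (0 − 0) − 0 = 0, so Ȟ^2 ≅ 0

Ȟ^0 = Z,  Ȟ^1 = Z^2,  Ȟ^2 = 0


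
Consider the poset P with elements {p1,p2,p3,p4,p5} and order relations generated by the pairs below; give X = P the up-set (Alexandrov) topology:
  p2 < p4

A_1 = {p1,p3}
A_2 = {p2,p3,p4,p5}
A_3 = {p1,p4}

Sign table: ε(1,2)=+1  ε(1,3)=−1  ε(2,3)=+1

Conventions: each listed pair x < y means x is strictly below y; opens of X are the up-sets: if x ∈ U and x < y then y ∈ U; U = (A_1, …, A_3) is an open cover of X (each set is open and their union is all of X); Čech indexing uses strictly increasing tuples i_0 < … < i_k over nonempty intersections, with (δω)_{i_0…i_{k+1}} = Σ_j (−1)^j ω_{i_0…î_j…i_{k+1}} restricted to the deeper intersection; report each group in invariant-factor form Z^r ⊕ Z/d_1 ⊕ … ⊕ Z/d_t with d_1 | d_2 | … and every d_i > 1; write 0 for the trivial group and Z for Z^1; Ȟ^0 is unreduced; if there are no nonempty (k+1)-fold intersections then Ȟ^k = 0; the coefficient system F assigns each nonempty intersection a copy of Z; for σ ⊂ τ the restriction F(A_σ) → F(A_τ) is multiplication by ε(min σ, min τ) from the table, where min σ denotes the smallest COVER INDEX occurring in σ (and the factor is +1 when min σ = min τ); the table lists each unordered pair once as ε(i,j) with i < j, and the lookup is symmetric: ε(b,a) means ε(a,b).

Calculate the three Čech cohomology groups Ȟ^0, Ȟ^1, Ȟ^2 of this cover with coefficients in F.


Ȟ^0(U;F) ≅ 0, Ȟ^1(U;F) ≅ Z/2, Ȟ^2(U;F) ≅ 0

nonempty intersections:
  A12={p3} A13={p1} A23={p4}
C dims 3,3; δ0: rk 3, SNF 1^2·2
Ȟ^0: (3−3)−0=0 ⇒ 0
Ȟ^1: (3−0)−3=0 plus torsion [2] ⇒ Z/2
Ȟ^2: (0−0)−0=0 ⇒ 0


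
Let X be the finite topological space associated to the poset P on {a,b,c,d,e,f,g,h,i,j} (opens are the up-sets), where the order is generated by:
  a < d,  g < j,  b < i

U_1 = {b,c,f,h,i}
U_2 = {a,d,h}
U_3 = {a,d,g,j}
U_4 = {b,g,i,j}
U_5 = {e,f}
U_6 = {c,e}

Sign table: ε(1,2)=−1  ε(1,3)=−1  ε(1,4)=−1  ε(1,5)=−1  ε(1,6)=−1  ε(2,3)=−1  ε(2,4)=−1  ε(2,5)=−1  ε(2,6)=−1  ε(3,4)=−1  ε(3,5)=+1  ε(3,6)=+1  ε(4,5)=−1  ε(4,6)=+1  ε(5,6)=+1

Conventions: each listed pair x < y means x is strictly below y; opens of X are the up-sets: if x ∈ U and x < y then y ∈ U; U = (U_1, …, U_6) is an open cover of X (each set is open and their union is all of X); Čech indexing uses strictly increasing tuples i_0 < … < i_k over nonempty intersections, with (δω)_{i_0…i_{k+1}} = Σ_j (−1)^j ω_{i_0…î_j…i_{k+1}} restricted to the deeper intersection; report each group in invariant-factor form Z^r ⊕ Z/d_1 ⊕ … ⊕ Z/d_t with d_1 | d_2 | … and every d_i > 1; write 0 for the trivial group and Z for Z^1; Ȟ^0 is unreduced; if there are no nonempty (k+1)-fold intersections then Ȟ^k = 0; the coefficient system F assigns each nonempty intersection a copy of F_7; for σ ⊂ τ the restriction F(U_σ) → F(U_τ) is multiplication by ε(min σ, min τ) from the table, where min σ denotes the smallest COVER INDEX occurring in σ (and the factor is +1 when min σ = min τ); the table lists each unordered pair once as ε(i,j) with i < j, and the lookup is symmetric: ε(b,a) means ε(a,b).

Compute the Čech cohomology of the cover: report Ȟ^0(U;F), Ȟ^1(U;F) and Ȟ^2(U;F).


nonempty overlaps:
  U12={h} U14={b,i} U15={f} U16={c} U23={a,d} U34={g,j} U56={e}
C dims 6,7; δ0: rk_F7 5
degree 0: 6−5−0 = 1 → Ȟ^0 ≅ Z/7
degree 1: 7−0−5 = 2 → Ȟ^1 ≅ Z/7 ⊕ Z/7
degree 2: 0−0−0 = 0 → Ȟ^2 ≅ 0

Ȟ^0 ≅ Z/7,  Ȟ^1 ≅ Z/7 ⊕ Z/7,  Ȟ^2 ≅ 0


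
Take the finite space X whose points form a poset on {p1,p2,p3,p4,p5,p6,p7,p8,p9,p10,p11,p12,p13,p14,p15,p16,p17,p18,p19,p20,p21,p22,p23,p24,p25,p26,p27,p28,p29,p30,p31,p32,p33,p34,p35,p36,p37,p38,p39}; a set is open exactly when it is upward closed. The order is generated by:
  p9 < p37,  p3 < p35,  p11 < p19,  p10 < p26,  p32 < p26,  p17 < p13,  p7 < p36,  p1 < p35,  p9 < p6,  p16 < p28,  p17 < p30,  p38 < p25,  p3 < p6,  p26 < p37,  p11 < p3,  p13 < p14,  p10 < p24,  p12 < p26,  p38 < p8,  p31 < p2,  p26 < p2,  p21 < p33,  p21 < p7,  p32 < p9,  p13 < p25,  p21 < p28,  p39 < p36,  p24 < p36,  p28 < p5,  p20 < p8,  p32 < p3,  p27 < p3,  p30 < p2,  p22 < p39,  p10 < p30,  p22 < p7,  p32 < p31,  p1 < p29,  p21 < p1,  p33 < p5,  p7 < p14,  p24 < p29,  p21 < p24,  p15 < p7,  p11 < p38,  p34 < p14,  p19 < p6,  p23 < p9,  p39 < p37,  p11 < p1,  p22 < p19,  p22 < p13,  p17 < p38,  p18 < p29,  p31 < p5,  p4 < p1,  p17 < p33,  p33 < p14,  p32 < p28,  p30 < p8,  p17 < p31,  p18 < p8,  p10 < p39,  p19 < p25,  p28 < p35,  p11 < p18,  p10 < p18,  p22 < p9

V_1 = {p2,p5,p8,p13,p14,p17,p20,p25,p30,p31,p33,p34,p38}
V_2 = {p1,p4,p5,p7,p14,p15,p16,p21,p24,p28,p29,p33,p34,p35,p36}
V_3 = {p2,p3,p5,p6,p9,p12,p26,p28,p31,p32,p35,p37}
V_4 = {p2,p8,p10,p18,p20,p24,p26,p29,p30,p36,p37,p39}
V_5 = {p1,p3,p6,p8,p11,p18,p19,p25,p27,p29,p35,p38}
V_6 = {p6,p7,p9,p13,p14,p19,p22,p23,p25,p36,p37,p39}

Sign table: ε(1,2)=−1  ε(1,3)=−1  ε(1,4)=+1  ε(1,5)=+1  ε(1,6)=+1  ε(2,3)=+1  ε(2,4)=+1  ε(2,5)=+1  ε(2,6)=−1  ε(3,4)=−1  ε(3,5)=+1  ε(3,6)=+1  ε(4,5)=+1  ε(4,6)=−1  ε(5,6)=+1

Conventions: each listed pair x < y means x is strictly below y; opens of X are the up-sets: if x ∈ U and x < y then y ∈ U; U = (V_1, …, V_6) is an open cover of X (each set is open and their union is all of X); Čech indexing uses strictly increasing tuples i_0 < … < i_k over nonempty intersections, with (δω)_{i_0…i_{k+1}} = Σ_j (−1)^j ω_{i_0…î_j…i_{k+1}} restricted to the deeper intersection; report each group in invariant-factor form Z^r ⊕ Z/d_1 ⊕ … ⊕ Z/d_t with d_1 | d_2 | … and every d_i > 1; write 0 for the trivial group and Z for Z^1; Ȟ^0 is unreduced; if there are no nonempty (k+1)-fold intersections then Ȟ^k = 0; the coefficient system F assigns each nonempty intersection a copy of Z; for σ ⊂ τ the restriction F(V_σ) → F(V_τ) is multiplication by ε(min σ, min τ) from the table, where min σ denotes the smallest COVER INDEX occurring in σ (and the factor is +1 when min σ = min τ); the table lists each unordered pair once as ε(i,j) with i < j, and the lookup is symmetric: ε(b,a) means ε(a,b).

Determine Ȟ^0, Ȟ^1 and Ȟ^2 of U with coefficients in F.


cover nerve:
  V12={p5,p14,p33,p34} V13={p2,p5,p31} V14={p2,p8,p20,p30} V15={p8,p25,p38} V16={p13,p14,p25} V23={p5,p28,p35} V24={p24,p29,p36} V25={p1,p29,p35} V26={p7,p14,p36} V34={p2,p26,p37} V35={p3,p6,p35} V36={p6,p9,p37} V45={p8,p18,p29} V46={p36,p37,p39} V56={p6,p19,p25}
  V123={p5} V126={p14} V134={p2} V145={p8} V156={p25} V235={p35} V245={p29} V246={p36} V346={p37} V356={p6}
C dims 6,15,10; δ0: rk 6, SNF 1^5·2; δ1: rk 9, SNF 1^9
Ȟ^0: (6−6)−0=0 ⇒ 0
Ȟ^1: (15−9)−6=0 plus torsion [2] ⇒ Z/2
Ȟ^2: (10−0)−9=1 ⇒ Z

Ȟ^0(U;F) ≅ 0, Ȟ^1(U;F) ≅ Z/2, Ȟ^2(U;F) ≅ Z


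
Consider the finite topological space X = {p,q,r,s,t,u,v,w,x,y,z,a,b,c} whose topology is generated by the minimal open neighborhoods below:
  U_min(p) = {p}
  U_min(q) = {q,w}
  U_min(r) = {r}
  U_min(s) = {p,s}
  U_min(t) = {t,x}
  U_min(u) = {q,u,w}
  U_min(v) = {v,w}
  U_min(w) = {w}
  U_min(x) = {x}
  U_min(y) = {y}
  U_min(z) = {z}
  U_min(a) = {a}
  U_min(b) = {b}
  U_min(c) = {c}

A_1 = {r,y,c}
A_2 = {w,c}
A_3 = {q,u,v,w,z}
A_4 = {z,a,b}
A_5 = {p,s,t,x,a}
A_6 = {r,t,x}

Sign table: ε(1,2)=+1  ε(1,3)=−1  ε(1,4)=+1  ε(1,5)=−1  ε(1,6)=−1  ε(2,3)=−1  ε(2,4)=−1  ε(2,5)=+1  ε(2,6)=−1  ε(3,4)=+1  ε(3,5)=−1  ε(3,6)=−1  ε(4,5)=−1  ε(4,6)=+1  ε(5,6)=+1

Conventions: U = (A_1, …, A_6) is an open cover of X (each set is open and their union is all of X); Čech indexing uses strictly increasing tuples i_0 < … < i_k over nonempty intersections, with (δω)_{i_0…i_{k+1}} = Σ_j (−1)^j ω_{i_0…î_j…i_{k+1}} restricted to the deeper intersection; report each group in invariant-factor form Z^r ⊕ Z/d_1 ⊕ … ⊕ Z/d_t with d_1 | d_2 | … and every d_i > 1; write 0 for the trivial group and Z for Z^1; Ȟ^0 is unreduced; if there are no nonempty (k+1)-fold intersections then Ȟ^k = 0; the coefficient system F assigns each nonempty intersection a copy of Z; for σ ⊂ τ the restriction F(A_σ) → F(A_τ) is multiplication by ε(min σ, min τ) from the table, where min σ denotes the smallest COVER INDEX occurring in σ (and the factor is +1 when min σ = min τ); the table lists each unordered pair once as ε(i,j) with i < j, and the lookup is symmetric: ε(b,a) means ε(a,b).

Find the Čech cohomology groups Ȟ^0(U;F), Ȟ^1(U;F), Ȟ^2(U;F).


nonempty intersections:
  A12={c} A16={r} A23={w} A34={z} A45={a} A56={t,x}
C dims 6,6; δ0: rk 6, SNF 1^5·2
Ȟ^0: (6−6)−0=0 ⇒ 0
Ȟ^1: (6−0)−6=0 plus torsion [2] ⇒ Z/2
Ȟ^2: (0−0)−0=0 ⇒ 0

Ȟ^0 = 0,  Ȟ^1 = Z/2,  Ȟ^2 = 0


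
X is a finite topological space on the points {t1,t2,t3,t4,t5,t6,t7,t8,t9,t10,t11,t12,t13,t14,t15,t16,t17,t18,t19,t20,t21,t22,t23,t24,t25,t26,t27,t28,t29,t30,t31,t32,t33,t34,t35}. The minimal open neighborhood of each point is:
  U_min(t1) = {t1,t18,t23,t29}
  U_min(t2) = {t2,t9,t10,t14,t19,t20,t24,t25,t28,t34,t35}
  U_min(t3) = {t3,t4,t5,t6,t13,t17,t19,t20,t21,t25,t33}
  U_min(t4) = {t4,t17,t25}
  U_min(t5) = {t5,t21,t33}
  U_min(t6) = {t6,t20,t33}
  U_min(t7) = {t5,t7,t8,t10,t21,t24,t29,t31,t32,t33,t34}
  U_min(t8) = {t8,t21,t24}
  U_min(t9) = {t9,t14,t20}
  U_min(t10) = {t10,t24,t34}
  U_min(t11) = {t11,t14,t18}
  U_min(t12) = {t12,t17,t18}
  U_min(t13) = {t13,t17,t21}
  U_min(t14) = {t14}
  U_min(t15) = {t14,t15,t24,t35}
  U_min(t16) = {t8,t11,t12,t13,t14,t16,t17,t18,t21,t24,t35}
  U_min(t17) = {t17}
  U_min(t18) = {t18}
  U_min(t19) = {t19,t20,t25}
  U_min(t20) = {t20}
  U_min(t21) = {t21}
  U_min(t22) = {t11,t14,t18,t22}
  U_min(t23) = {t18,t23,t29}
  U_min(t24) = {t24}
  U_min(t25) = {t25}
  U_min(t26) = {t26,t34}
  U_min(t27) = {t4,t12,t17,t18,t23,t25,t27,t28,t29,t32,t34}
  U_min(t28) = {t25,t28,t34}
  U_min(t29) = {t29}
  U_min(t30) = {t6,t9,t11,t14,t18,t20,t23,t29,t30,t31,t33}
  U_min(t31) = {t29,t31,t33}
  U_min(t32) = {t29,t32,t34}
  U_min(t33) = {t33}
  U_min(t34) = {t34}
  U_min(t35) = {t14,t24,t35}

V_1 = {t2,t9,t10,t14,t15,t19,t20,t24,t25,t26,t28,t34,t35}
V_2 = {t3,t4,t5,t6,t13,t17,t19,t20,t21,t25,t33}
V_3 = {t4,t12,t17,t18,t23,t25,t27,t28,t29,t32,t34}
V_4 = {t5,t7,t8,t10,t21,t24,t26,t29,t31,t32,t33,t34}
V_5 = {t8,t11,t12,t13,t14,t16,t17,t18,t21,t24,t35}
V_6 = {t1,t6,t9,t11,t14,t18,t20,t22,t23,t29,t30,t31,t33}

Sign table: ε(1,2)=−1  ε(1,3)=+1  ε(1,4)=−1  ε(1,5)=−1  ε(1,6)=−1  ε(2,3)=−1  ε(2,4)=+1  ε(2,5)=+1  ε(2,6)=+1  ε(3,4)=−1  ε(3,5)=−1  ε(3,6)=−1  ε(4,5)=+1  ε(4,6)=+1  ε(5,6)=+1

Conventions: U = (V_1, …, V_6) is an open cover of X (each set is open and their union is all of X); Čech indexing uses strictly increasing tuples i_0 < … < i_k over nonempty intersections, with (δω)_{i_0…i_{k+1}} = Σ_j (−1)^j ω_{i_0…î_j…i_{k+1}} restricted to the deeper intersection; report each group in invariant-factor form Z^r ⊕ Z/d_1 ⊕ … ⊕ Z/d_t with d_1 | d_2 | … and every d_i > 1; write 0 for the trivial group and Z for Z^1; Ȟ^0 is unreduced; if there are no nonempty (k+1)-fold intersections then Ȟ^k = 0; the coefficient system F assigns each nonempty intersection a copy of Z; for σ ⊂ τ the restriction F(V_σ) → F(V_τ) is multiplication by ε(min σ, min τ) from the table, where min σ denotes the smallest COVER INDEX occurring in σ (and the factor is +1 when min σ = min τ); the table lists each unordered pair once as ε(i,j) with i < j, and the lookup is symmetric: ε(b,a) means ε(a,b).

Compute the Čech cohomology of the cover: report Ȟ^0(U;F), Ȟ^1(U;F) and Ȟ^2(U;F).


intersection data:
  V12={t19,t20,t25} V13={t25,t28,t34} V14={t10,t24,t26,t34} V15={t14,t24,t35} V16={t9,t14,t20} V23={t4,t17,t25} V24={t5,t21,t33} V25={t13,t17,t21} V26={t6,t20,t33} V34={t29,t32,t34} V35={t12,t17,t18} V36={t18,t23,t29} V45={t8,t21,t24} V46={t29,t31,t33} V56={t11,t14,t18}
  V123={t25} V126={t20} V134={t34} V145={t24} V156={t14} V235={t17} V245={t21} V246={t33} V346={t29} V356={t18}
C dims 6,15,10; δ0: rk 5, SNF 1^5; δ1: rk 10, SNF 1^9·2
Ȟ^0 = (6 − 5) − 0 = 1, so Ȟ^0 ≅ Z
Ȟ^1 = (15 − 10) − 5 = 0, so Ȟ^1 ≅ 0
Ȟ^2 = (10 − 0) − 10 = 0 plus torsion [2], so Ȟ^2 ≅ Z/2

Ȟ^0 = Z, Ȟ^1 = 0, Ȟ^2 = Z/2


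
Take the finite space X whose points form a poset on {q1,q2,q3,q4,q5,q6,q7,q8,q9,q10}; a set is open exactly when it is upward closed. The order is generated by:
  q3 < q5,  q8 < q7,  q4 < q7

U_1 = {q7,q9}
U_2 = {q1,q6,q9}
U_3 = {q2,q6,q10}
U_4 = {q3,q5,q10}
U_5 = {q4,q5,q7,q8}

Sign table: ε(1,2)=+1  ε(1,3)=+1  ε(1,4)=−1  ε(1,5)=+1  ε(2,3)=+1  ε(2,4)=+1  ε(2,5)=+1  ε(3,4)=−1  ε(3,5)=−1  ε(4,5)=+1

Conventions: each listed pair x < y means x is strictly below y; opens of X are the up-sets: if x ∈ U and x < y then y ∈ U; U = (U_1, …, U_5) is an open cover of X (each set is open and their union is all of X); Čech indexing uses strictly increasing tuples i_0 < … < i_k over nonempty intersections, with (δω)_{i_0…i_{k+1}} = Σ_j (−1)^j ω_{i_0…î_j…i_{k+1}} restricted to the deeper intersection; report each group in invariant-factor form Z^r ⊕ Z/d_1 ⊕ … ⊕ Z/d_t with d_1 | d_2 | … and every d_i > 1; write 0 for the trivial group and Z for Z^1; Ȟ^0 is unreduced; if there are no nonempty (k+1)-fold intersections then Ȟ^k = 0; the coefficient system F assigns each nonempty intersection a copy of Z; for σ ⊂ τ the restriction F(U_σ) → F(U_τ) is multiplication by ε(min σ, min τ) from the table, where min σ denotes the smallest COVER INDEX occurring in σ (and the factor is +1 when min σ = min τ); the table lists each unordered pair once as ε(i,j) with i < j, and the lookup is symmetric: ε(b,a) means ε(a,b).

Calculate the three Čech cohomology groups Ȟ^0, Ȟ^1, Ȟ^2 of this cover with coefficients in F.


intersection data:
  U12={q9} U15={q7} U23={q6} U34={q10} U45={q5}
C dims 5,5; δ0: rk 5, SNF 1^4·2
Ȟ^0 = (5 − 5) − 0 = 0, so Ȟ^0 ≅ 0
Ȟ^1 = (5 − 0) − 5 = 0 plus torsion [2], so Ȟ^1 ≅ Z/2
Ȟ^2 = (0 − 0) − 0 = 0, so Ȟ^2 ≅ 0

Ȟ^0(U;F) ≅ 0; Ȟ^1(U;F) ≅ Z/2; Ȟ^2(U;F) ≅ 0


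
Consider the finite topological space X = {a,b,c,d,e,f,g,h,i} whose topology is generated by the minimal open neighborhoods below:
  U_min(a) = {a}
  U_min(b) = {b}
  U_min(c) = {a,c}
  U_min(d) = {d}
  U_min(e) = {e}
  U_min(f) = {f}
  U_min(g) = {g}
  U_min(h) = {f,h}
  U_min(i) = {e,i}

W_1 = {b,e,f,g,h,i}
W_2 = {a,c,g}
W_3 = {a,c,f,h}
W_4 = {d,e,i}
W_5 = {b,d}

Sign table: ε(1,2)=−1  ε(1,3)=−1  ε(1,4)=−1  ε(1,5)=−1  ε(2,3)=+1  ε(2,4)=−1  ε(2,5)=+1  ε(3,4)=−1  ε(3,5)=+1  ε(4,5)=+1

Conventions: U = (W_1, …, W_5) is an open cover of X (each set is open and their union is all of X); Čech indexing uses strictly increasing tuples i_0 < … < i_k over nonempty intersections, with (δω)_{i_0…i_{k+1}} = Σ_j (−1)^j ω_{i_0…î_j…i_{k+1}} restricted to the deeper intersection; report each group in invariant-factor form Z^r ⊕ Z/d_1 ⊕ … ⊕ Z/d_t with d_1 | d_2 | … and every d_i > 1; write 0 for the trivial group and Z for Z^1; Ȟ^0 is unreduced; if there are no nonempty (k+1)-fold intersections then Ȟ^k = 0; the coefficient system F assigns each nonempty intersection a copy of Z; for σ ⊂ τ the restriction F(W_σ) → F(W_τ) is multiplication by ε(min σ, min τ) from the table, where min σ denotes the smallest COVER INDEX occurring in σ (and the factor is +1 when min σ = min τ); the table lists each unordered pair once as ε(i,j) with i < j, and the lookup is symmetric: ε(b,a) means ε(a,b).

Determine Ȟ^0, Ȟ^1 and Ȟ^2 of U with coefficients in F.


nonempty overlaps:
  W12={g} W13={f,h} W14={e,i} W15={b} W23={a,c} W45={d}
C dims 5,6; δ0: rk 4, SNF 1^4
degree 0: 5−4−0 = 1 → Ȟ^0 ≅ Z
degree 1: 6−0−4 = 2 → Ȟ^1 ≅ Z^2
degree 2: 0−0−0 = 0 → Ȟ^2 ≅ 0

Ȟ^0 = Z, Ȟ^1 = Z^2 and Ȟ^2 = 0


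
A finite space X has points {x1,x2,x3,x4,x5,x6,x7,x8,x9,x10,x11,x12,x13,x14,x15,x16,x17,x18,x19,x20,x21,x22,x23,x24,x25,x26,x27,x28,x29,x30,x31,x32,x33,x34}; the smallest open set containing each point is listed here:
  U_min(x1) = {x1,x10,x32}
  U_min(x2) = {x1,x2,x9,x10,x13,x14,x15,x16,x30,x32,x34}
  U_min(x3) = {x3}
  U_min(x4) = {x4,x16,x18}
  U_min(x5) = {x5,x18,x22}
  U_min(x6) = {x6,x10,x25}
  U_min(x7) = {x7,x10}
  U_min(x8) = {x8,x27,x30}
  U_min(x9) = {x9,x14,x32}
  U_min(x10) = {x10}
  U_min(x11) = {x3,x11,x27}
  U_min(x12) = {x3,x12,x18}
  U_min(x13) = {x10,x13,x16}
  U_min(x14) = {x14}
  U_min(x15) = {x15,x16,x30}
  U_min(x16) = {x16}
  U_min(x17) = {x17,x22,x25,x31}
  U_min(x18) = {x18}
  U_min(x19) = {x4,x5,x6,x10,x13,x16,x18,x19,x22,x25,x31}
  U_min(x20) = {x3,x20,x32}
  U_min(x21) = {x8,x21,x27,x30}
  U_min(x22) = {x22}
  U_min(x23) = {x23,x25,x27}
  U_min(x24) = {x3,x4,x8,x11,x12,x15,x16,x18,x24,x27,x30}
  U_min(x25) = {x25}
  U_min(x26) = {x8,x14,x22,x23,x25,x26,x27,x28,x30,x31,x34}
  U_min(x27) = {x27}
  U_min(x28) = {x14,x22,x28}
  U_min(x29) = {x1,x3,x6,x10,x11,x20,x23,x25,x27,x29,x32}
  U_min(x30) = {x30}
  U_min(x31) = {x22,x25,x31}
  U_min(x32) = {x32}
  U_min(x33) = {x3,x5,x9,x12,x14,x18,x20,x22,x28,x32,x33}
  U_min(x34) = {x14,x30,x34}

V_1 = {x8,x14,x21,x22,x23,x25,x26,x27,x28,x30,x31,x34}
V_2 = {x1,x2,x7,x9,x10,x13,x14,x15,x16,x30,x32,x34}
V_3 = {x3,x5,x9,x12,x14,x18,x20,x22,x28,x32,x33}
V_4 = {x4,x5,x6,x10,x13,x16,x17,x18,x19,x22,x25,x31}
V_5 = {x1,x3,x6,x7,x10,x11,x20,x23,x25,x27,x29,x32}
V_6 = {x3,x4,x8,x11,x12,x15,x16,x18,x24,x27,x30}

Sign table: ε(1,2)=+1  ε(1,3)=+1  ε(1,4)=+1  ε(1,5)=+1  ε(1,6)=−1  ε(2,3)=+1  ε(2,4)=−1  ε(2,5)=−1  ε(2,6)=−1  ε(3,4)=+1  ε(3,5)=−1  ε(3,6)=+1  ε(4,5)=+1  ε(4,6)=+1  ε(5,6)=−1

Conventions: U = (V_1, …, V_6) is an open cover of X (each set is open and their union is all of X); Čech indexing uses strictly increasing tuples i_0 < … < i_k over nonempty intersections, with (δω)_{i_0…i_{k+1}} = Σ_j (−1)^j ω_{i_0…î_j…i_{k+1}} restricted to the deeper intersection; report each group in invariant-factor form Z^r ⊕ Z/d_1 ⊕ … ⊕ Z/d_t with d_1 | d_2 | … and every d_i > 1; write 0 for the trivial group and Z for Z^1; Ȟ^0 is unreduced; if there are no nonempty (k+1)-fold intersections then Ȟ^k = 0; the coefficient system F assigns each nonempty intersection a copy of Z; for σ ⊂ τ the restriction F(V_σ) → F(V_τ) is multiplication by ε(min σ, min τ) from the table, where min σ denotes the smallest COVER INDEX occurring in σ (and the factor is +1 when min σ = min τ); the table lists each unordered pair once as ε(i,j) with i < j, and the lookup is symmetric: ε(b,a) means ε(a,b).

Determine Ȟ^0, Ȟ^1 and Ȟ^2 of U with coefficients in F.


cover nerve:
  V12={x14,x30,x34} V13={x14,x22,x28} V14={x22,x25,x31} V15={x23,x25,x27} V16={x8,x27,x30} V23={x9,x14,x32} V24={x10,x13,x16} V25={x1,x7,x10,x32} V26={x15,x16,x30} V34={x5,x18,x22} V35={x3,x20,x32} V36={x3,x12,x18} V45={x6,x10,x25} V46={x4,x16,x18} V56={x3,x11,x27}
  V123={x14} V126={x30} V134={x22} V145={x25} V156={x27} V235={x32} V245={x10} V246={x16} V346={x18} V356={x3}
C dims 6,15,10; δ0: rk 6, SNF 1^5·2; δ1: rk 9, SNF 1^9
Ȟ^0: (6−6)−0=0 ⇒ 0
Ȟ^1: (15−9)−6=0 plus torsion [2] ⇒ Z/2
Ȟ^2: (10−0)−9=1 ⇒ Z

Ȟ^0 = 0; Ȟ^1 = Z/2; Ȟ^2 = Z


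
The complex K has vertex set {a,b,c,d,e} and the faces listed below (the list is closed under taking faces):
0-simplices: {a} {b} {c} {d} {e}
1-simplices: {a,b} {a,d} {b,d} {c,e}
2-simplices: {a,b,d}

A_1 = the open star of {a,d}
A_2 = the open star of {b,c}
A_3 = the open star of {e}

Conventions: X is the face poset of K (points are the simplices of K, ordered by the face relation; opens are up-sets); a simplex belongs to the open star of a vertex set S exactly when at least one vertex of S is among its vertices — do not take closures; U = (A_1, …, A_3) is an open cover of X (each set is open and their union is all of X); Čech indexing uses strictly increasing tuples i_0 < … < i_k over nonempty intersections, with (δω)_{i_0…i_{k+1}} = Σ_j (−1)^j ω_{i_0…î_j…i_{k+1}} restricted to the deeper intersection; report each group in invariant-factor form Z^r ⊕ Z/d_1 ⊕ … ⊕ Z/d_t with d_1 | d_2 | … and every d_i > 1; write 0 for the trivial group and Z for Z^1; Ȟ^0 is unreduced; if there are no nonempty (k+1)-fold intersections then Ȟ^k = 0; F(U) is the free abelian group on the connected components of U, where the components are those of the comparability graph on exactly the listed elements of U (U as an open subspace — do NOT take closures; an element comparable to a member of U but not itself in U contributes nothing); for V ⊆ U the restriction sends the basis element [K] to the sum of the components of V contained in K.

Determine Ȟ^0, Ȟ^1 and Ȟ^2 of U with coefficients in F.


cover nerve:
  A1={{a},{d},{a,b},{a,d},{b,d},{a,b,d}} A2={{b},{c},{a,b},{b,d},{c,e},{a,b,d}} A3={{e},{c,e}}
  A12={{a,b},{b,d},{a,b,d}} A23={{c,e}}
components per intersection:
  A1: {{a},{d},{a,b},{a,d},{b,d},{a,b,d}}
  A2: {{b},{a,b},{b,d},{a,b,d}} {{c},{c,e}}
  A3: {{e},{c,e}}
  A12: {{a,b},{b,d},{a,b,d}}
  A23: {{c,e}}
C dims 4,2; δ0: rk 2, SNF 1^2
Ȟ^0: (4−2)−0=2 ⇒ Z^2
Ȟ^1: (2−0)−2=0 ⇒ 0
Ȟ^2: (0−0)−0=0 ⇒ 0

Ȟ^0(U;F) ≅ Z^2; Ȟ^1(U;F) ≅ 0; Ȟ^2(U;F) ≅ 0


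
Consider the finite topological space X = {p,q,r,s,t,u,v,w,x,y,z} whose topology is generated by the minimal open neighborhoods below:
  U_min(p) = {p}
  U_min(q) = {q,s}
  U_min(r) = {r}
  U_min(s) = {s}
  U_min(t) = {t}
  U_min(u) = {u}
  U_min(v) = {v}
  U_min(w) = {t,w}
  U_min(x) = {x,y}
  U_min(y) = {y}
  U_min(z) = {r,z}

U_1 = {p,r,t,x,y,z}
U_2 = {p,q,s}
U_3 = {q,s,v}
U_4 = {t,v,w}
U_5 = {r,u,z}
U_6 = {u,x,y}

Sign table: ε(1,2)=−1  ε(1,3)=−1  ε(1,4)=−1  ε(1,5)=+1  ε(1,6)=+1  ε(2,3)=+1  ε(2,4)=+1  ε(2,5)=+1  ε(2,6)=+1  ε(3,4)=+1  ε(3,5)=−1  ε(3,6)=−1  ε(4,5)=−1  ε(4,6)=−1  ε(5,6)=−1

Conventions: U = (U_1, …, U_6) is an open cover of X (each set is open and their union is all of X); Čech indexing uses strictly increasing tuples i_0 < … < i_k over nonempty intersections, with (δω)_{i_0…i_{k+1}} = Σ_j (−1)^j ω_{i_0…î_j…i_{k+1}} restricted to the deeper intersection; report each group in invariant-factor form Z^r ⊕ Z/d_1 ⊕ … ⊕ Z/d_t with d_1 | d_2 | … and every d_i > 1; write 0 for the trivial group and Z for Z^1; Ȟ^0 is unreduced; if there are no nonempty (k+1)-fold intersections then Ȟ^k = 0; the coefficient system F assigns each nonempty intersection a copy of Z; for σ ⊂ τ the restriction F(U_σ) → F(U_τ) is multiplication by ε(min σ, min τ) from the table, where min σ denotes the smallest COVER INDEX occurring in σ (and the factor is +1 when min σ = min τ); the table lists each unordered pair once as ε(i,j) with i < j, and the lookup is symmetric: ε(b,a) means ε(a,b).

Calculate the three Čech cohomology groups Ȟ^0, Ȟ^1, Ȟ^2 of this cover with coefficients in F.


Ȟ^0(U;F) ≅ 0, Ȟ^1(U;F) ≅ Z ⊕ Z/2, Ȟ^2(U;F) ≅ 0

nerve of the cover:
  U12={p} U14={t} U15={r,z} U16={x,y} U23={q,s} U34={v} U56={u}
C dims 6,7; δ0: rk 6, SNF 1^5·2
Ȟ^0 = (6 − 6) − 0 = 0, so Ȟ^0 ≅ 0
Ȟ^1 = (7 − 0) − 6 = 1 plus torsion [2], so Ȟ^1 ≅ Z ⊕ Z/2
Ȟ^2 = (0 − 0) − 0 = 0, so Ȟ^2 ≅ 0


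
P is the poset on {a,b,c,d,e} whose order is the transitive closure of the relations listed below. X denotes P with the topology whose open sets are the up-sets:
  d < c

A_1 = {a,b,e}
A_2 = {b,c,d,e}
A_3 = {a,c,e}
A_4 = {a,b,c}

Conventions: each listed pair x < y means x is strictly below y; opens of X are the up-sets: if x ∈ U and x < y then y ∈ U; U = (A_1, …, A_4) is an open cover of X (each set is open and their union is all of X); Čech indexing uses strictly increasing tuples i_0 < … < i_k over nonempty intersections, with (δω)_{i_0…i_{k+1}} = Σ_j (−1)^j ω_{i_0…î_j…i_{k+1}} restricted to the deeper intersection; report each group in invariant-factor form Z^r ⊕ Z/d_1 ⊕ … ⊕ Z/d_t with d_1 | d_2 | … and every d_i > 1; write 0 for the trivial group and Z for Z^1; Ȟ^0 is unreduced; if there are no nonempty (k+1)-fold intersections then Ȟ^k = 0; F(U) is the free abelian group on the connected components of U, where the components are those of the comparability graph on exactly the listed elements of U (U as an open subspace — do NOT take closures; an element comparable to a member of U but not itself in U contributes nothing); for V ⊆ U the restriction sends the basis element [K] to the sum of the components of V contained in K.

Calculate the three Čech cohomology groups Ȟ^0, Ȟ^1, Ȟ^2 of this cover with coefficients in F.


nonempty overlaps:
  A12={b,e} A13={a,e} A14={a,b} A23={c,e} A24={b,c} A34={a,c}
  A123={e} A124={b} A134={a} A234={c}
components per intersection:
  A1: {a} {b} {e}
  A2: {b} {c,d} {e}
  A3: {a} {c} {e}
  A4: {a} {b} {c}
  A12: {b} {e}
  A13: {a} {e}
  A14: {a} {b}
  A23: {c} {e}
  A24: {b} {c}
  A34: {a} {c}
  A123: {e}
  A124: {b}
  A134: {a}
  A234: {c}
C dims 12,12,4; δ0: rk 8, SNF 1^8; δ1: rk 4, SNF 1^4
degree 0: 12−8−0 = 4 → Ȟ^0 ≅ Z^4
degree 1: 12−4−8 = 0 → Ȟ^1 ≅ 0
degree 2: 4−0−4 = 0 → Ȟ^2 ≅ 0

Ȟ^0(U;F) ≅ Z^4, Ȟ^1(U;F) ≅ 0, Ȟ^2(U;F) ≅ 0


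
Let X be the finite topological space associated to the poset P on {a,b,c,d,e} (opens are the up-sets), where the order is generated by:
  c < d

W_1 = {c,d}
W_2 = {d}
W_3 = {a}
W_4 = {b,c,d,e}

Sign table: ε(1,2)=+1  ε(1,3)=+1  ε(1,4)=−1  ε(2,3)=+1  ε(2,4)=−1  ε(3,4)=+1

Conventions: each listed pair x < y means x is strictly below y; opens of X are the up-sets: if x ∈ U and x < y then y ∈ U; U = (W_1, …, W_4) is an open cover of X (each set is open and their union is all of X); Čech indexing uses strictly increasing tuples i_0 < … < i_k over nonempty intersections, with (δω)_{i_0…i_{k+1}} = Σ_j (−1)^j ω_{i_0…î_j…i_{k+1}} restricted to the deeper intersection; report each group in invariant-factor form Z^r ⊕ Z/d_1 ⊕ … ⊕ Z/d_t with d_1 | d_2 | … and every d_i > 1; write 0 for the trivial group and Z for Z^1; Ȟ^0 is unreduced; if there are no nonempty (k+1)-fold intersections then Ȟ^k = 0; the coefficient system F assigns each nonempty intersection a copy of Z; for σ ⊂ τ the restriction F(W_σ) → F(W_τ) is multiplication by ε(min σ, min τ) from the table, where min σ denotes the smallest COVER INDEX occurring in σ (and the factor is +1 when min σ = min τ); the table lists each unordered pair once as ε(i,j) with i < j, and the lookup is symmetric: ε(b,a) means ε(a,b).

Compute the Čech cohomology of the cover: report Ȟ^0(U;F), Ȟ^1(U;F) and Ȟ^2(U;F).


nonempty intersections:
  W12={d} W14={c,d} W24={d}
  W124={d}
C dims 4,3,1; δ0: rk 2, SNF 1^2; δ1: rk 1, SNF 1^1
Ȟ^0: (4−2)−0=2 ⇒ Z^2
Ȟ^1: (3−1)−2=0 ⇒ 0
Ȟ^2: (1−0)−1=0 ⇒ 0

Ȟ^0 = Z^2,  Ȟ^1 = 0,  Ȟ^2 = 0


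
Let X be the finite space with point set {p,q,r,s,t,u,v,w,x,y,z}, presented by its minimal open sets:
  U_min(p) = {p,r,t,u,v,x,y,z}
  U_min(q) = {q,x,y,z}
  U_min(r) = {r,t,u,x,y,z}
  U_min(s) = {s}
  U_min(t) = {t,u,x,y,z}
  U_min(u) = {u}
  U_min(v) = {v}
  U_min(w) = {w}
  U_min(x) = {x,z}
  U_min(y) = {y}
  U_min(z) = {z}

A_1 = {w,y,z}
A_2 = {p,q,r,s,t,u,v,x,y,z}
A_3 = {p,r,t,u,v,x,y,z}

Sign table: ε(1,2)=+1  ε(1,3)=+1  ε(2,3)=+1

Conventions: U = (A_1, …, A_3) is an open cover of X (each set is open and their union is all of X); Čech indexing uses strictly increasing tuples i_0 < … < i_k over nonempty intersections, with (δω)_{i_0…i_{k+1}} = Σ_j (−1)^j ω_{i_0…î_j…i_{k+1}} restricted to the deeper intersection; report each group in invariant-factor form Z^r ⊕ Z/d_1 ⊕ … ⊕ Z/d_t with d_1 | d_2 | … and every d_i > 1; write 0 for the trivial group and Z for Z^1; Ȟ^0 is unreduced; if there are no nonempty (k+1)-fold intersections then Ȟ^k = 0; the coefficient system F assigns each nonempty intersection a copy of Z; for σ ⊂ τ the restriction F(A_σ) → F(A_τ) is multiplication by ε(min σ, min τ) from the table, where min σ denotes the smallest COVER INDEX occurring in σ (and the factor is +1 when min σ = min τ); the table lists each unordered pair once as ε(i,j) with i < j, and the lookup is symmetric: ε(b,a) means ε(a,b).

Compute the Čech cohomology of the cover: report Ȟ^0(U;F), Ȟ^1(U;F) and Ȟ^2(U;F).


nerve simplices:
  A12={y,z} A13={y,z} A23={p,r,t,u,v,x,y,z}
  A123={y,z}
C dims 3,3,1; δ0: rk 2, SNF 1^2; δ1: rk 1, SNF 1^1
degree 0: 3−2−0 = 1 → Ȟ^0 ≅ Z
degree 1: 3−1−2 = 0 → Ȟ^1 ≅ 0
degree 2: 1−0−1 = 0 → Ȟ^2 ≅ 0

Ȟ^0 = Z, Ȟ^1 = 0, Ȟ^2 = 0


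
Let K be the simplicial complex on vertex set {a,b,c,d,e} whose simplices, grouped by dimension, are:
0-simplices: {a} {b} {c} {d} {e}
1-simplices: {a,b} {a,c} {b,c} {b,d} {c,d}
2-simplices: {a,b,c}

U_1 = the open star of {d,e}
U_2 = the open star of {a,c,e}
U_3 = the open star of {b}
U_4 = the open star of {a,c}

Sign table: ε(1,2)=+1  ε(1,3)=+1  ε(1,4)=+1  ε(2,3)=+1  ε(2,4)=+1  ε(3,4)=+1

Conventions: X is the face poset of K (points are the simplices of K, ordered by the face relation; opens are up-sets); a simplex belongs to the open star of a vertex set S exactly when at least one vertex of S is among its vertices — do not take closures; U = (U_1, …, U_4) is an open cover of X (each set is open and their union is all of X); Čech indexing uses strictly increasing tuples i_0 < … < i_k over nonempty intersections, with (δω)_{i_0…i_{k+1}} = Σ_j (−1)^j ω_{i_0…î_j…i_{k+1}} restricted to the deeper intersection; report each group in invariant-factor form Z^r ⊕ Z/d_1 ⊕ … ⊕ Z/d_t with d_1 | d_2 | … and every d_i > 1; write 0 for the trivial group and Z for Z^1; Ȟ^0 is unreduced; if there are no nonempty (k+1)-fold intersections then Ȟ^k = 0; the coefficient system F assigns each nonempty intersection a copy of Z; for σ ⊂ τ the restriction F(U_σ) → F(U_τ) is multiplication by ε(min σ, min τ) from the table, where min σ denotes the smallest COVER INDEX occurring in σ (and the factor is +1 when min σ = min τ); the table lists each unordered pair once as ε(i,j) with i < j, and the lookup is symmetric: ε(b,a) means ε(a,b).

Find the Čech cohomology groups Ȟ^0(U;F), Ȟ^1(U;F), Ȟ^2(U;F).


nonempty intersections:
  U1={{d},{e},{b,d},{c,d}} U2={{a},{c},{e},{a,b},{a,c},{b,c},{c,d},{a,b,c}} U3={{b},{a,b},{b,c},{b,d},{a,b,c}} U4={{a},{c},{a,b},{a,c},{b,c},{c,d},{a,b,c}}
  U12={{e},{c,d}} U13={{b,d}} U14={{c,d}} U23={{a,b},{b,c},{a,b,c}} U24={{a},{c},{a,b},{a,c},{b,c},{c,d},{a,b,c}} U34={{a,b},{b,c},{a,b,c}}
  U124={{c,d}} U234={{a,b},{b,c},{a,b,c}}
C dims 4,6,2; δ0: rk 3, SNF 1^3; δ1: rk 2, SNF 1^2
Ȟ^0: (4−3)−0=1 ⇒ Z
Ȟ^1: (6−2)−3=1 ⇒ Z
Ȟ^2: (2−0)−2=0 ⇒ 0

Ȟ^0(U;F) ≅ Z, Ȟ^1(U;F) ≅ Z, Ȟ^2(U;F) ≅ 0


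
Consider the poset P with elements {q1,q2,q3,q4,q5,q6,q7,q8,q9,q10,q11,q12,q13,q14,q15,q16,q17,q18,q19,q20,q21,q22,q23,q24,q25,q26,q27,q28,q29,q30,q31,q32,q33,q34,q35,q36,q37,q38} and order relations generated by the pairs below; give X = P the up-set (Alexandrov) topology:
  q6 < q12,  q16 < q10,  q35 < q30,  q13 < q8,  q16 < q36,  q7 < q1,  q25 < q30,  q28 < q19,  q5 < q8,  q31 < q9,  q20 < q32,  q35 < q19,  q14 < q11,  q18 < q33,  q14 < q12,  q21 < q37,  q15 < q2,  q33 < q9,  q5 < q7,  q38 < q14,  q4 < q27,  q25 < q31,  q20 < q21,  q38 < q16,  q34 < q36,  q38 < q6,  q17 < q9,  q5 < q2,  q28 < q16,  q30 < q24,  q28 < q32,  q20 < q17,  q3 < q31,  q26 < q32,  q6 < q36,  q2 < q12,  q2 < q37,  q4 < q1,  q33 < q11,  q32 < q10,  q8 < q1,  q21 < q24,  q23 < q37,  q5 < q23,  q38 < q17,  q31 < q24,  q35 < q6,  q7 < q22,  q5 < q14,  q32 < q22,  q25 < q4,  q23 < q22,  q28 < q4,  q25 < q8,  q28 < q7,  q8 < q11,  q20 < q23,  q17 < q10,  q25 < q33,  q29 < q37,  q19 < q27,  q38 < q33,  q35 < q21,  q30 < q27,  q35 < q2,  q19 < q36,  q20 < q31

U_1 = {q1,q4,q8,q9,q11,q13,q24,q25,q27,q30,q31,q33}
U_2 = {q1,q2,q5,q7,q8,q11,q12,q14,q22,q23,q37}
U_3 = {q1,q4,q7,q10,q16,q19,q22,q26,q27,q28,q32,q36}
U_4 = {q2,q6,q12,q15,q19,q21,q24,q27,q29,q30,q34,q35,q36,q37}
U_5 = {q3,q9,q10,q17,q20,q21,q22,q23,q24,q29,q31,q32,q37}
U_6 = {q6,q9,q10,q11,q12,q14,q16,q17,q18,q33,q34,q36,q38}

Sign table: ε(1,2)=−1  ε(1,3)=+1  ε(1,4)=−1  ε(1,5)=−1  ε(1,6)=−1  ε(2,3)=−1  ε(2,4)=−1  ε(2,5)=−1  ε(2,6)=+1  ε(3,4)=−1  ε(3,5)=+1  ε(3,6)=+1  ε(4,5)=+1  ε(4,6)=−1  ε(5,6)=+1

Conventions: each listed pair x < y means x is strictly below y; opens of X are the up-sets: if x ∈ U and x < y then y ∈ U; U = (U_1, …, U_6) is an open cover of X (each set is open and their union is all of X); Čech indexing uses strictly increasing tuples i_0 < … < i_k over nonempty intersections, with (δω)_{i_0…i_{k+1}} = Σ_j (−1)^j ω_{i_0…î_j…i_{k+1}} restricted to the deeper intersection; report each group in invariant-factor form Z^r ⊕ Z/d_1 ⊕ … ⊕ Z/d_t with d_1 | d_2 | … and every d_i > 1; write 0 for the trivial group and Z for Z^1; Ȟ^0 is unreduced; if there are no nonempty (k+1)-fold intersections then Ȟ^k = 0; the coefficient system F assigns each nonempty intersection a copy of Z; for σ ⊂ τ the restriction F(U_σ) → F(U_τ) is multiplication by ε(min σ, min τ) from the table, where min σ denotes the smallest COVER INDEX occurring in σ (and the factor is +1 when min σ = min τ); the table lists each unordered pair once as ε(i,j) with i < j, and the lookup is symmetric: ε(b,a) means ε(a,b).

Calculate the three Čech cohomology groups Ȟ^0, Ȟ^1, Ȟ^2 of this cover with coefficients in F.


Ȟ^0 = 0,  Ȟ^1 = Z/2,  Ȟ^2 = Z

nonempty overlaps:
  U12={q1,q8,q11} U13={q1,q4,q27} U14={q24,q27,q30} U15={q9,q24,q31} U16={q9,q11,q33} U23={q1,q7,q22} U24={q2,q12,q37} U25={q22,q23,q37} U26={q11,q12,q14} U34={q19,q27,q36} U35={q10,q22,q32} U36={q10,q16,q36} U45={q21,q24,q29,q37} U46={q6,q12,q34,q36} U56={q9,q10,q17}
  U123={q1} U126={q11} U134={q27} U145={q24} U156={q9} U235={q22} U245={q37} U246={q12} U346={q36} U356={q10}
C dims 6,15,10; δ0: rk 6, SNF 1^5·2; δ1: rk 9, SNF 1^9
degree 0: 6−6−0 = 0 → Ȟ^0 ≅ 0
degree 1: 15−9−6 = 0 plus torsion [2] → Ȟ^1 ≅ Z/2
degree 2: 10−0−9 = 1 → Ȟ^2 ≅ Z


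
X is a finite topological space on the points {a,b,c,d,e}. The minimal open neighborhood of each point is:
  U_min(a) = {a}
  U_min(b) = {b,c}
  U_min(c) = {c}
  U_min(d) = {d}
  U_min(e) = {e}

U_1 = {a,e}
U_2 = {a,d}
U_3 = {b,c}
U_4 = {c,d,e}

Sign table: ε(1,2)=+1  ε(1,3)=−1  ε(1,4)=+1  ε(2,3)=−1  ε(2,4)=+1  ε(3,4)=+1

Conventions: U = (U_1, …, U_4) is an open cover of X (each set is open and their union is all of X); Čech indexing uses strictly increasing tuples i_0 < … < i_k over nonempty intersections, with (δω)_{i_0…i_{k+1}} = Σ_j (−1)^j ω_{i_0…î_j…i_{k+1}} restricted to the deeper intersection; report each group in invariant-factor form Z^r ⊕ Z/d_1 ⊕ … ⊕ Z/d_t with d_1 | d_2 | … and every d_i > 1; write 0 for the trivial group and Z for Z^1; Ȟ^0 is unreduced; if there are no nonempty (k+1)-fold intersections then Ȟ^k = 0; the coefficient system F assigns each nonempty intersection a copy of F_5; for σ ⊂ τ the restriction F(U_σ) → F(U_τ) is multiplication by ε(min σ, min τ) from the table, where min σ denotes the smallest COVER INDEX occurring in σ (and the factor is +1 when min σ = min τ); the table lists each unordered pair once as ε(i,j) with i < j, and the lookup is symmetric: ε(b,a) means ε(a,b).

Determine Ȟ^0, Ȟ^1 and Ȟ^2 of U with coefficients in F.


Ȟ^0 = Z/5; Ȟ^1 = Z/5; Ȟ^2 = 0

cover nerve:
  U12={a} U14={e} U24={d} U34={c}
C dims 4,4; δ0: rk_F5 3
Ȟ^0: (4−3)−0=1 ⇒ Z/5
Ȟ^1: (4−0)−3=1 ⇒ Z/5
Ȟ^2: (0−0)−0=0 ⇒ 0


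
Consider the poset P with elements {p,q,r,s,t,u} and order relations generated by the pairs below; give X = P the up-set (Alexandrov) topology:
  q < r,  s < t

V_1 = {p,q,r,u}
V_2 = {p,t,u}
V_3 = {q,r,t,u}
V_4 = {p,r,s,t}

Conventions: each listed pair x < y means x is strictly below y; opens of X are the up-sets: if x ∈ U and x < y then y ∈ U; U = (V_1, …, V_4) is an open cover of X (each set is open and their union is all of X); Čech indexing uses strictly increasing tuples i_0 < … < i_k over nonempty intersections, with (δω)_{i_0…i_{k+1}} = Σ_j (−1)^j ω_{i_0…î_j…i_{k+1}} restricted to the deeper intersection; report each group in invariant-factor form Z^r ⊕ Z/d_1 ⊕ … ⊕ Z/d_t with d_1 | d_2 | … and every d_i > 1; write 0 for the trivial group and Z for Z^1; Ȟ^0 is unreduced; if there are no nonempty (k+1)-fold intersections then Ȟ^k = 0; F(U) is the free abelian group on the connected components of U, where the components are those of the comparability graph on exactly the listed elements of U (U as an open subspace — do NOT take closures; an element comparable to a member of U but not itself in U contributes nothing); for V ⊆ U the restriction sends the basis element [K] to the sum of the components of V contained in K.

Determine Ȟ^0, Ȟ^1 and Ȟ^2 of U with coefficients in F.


Ȟ^0(U;F) ≅ Z^4; Ȟ^1(U;F) ≅ 0; Ȟ^2(U;F) ≅ 0

cover nerve:
  V12={p,u} V13={q,r,u} V14={p,r} V23={t,u} V24={p,t} V34={r,t}
  V123={u} V124={p} V134={r} V234={t}
components per intersection:
  V1: {p} {q,r} {u}
  V2: {p} {t} {u}
  V3: {q,r} {t} {u}
  V4: {p} {r} {s,t}
  V12: {p} {u}
  V13: {q,r} {u}
  V14: {p} {r}
  V23: {t} {u}
  V24: {p} {t}
  V34: {r} {t}
  V123: {u}
  V124: {p}
  V134: {r}
  V234: {t}
C dims 12,12,4; δ0: rk 8, SNF 1^8; δ1: rk 4, SNF 1^4
Ȟ^0: (12−8)−0=4 ⇒ Z^4
Ȟ^1: (12−4)−8=0 ⇒ 0
Ȟ^2: (4−0)−4=0 ⇒ 0


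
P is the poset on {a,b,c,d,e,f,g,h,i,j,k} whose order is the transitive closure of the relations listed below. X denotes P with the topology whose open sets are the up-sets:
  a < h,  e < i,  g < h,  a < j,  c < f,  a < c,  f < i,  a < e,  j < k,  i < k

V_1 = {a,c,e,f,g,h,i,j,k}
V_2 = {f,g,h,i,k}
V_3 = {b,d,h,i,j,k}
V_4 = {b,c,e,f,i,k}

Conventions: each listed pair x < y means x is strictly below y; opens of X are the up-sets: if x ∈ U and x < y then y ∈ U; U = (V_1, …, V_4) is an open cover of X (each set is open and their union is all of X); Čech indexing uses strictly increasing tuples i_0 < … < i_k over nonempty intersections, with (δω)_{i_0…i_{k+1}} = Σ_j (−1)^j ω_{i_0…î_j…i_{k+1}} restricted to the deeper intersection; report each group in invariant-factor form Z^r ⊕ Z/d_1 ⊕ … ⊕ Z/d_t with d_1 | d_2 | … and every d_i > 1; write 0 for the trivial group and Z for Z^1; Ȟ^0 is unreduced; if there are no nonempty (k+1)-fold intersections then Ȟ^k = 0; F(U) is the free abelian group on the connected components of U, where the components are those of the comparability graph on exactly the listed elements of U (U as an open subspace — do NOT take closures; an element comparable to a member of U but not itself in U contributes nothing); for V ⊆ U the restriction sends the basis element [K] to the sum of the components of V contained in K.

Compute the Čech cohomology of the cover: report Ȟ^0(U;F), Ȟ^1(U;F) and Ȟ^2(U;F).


Ȟ^0 = Z^3, Ȟ^1 = 0, Ȟ^2 = 0

nonempty overlaps:
  V12={f,g,h,i,k} V13={h,i,j,k} V14={c,e,f,i,k} V23={h,i,k} V24={f,i,k} V34={b,i,k}
  V123={h,i,k} V124={f,i,k} V134={i,k} V234={i,k}
  V1234={i,k}
components per intersection:
  V1: {a,c,e,f,g,h,i,j,k}
  V2: {f,i,k} {g,h}
  V3: {b} {d} {h} {i,j,k}
  V4: {b} {c,e,f,i,k}
  V12: {f,i,k} {g,h}
  V13: {h} {i,j,k}
  V14: {c,e,f,i,k}
  V23: {h} {i,k}
  V24: {f,i,k}
  V34: {b} {i,k}
  V123: {h} {i,k}
  V124: {f,i,k}
  V134: {i,k}
  V234: {i,k}
  V1234: {i,k}
C dims 9,10,5,1; δ0: rk 6, SNF 1^6; δ1: rk 4, SNF 1^4; δ2: rk 1, SNF 1^1
degree 0: 9−6−0 = 3 → Ȟ^0 ≅ Z^3
degree 1: 10−4−6 = 0 → Ȟ^1 ≅ 0
degree 2: 5−1−4 = 0 → Ȟ^2 ≅ 0
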